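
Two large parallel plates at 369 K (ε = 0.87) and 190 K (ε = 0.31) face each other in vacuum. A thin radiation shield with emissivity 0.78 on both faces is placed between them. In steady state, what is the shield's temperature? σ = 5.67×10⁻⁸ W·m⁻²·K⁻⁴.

T_s ≈ 341 K

In steady state the net flux on the hot side equals that on the cold side.
σ(T₁⁴−T_s⁴)/D₁ = σ(T_s⁴−T₂⁴)/D₂, with D₁ = 1/ε₁+1/ε_s−1 = 1.431, D₂ = 1/ε_s+1/ε₂−1 = 3.508.
Solve for T_s⁴: T_s⁴ = (D₂·T₁⁴ + D₁·T₂⁴)/(D₁+D₂) = 1.354×10¹⁰ K⁴.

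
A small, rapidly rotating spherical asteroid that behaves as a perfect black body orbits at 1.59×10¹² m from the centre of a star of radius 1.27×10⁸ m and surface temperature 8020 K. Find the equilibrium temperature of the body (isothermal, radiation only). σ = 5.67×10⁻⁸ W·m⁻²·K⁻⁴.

T ≈ 50.7 K

The star's surface emits σT_*⁴; at distance d the flux is S = σT_*⁴(R_*/d)².
S = 5.67×10⁻⁸·(8020)⁴·(1.27×10⁸/1.59×10¹²)² = 1.497 W/m².
For an isothermal sphere T⁴ = (1−a)S/(4σ) = 6.599×10⁶ K⁴.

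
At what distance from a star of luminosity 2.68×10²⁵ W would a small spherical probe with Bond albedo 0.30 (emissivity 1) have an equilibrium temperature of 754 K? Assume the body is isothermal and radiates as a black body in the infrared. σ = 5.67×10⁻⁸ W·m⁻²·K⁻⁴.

d ≈ 4.51×10⁹ m

For an isothermal black-emitting sphere, (1−a)S·πr² = σ·4πr²·T⁴ ⇒ S = 4σT⁴/(1−a).
S = 4·5.67×10⁻⁸·(754)⁴/0.700 = 1.047×10⁵ W/m².
Flux falls as S = L/(4πd²), so d = √(L/(4πS)) = √(2.68×10²⁵/(4π·1.047×10⁵)).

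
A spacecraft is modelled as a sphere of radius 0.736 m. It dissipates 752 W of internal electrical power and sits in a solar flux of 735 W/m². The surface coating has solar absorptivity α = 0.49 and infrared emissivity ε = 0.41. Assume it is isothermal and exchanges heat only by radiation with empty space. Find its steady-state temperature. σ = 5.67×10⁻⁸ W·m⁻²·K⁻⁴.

T ≈ 305 K

At steady state, absorbed solar power + internal power = radiated power.
Absorbed: α·S·A_cross = 0.49·735·1.702 = 612.9 W (cross-section πr²).
Total input = 612.9 + 752 = 1365 W.
Radiated: εσ·A_surf·T⁴ with A_surf = 4πr² = 6.807 m².
T⁴ = 1365/(0.41·5.67×10⁻⁸·6.807) = 8.625×10⁹ K⁴.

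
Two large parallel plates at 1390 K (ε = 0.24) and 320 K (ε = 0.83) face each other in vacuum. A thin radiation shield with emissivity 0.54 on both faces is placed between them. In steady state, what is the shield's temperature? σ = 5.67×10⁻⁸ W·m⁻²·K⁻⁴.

In steady state the net flux on the hot side equals that on the cold side.
σ(T₁⁴−T_s⁴)/D₁ = σ(T_s⁴−T₂⁴)/D₂, with D₁ = 1/ε₁+1/ε_s−1 = 5.019, D₂ = 1/ε_s+1/ε₂−1 = 2.057.
Solve for T_s⁴: T_s⁴ = (D₂·T₁⁴ + D₁·T₂⁴)/(D₁+D₂) = 1.093×10¹² K⁴.

T_s ≈ 1020 K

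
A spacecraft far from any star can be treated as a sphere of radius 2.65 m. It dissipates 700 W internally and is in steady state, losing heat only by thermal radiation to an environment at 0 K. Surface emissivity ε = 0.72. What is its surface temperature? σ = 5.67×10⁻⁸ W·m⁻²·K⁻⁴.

Steady state: internal power = radiated power, P = εσA T⁴.
Radiating area A = 4πr² = 88.25 m².
T⁴ = P/(εσA) = 700/(0.72·5.67×10⁻⁸·88.25) = 1.943×10⁸ K⁴.
T = (1.943×10⁸)^(1/4).

T ≈ 118 K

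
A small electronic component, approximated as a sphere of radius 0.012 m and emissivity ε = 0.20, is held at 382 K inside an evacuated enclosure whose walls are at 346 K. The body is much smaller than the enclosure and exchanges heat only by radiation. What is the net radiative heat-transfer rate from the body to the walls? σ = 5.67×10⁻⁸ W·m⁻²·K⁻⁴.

P_net ≈ 0.143 W

For a small grey body in a large enclosure: P_net = εσA(T_body⁴ − T_wall⁴).
A = 4πr² = 0.001810 m²; T_body⁴ − T_wall⁴ = 2.129×10¹⁰ − 1.433×10¹⁰ = 6.962×10⁹ K⁴.
|P_net| = 0.20·5.67×10⁻⁸·0.001810·6.962×10⁹.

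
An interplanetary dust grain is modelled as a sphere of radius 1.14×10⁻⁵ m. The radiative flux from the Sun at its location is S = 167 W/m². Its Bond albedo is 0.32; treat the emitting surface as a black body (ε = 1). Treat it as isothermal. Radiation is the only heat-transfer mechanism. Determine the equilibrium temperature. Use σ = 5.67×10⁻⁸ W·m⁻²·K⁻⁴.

At equilibrium, absorbed power = emitted power.
Absorbing cross-section = πr² = 4.083×10⁻¹⁰ m²; emitting surface = 4πr² = 1.633×10⁻⁹ m² (ratio 4).
(1−a)S·A_cross = εσ·A_surf·T⁴  ⇒  T⁴ = (1−a)S/(4σ).
T⁴ = 0.680·167/(4·5.67×10⁻⁸) = 5.007×10⁸ K⁴.
T = (5.007×10⁸)^(1/4).

T ≈ 150 K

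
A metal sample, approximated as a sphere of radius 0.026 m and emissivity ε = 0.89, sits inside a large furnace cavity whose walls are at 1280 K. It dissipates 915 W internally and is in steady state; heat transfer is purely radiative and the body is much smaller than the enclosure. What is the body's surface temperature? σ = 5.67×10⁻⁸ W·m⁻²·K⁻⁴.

For a small grey body in a large enclosure, net radiated power = εσA(T⁴ − T_w⁴).
Steady state: P = εσA(T⁴ − T_w⁴) with A = 4πr² = 0.008495 m².
T⁴ = P/(εσA) + T_w⁴ = 915/(0.89·5.67×10⁻⁸·0.008495) + (1280)⁴
    = 2.134×10¹² + 2.684×10¹² = 4.819×10¹² K⁴.

T ≈ 1480 K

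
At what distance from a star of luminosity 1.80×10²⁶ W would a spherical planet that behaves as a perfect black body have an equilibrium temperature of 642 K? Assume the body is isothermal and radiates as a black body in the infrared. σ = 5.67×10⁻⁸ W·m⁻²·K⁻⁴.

For an isothermal black-emitting sphere, (1−a)S·πr² = σ·4πr²·T⁴ ⇒ S = 4σT⁴/(1−a).
S = 4·5.67×10⁻⁸·(642)⁴/1.00 = 38530 W/m².
Flux falls as S = L/(4πd²), so d = √(L/(4πS)) = √(1.80×10²⁶/(4π·38530)).

d ≈ 1.93×10¹⁰ m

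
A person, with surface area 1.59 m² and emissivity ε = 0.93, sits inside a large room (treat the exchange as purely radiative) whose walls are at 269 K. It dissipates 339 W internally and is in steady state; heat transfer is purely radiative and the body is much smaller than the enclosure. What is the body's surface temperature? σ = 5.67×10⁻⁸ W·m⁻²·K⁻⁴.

T ≈ 310 K

For a small grey body in a large enclosure, net radiated power = εσA(T⁴ − T_w⁴).
Steady state: P = εσA(T⁴ − T_w⁴) with A = 1.59 m².
T⁴ = P/(εσA) + T_w⁴ = 339/(0.93·5.67×10⁻⁸·1.590) + (269)⁴
    = 4.043×10⁹ + 5.236×10⁹ = 9.279×10⁹ K⁴.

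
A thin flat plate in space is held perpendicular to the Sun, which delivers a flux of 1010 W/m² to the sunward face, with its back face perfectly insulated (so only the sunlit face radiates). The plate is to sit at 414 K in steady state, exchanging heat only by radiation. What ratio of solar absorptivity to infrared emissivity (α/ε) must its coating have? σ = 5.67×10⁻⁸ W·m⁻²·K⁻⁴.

α/ε ≈ 1.65

Balance: αS·A = εσ·1A·T⁴ ⇒ α/ε = σT⁴/S.
α/ε = 5.67×10⁻⁸·(414)⁴/1010 = 5.67×10⁻⁸·2.938×10¹⁰/1010.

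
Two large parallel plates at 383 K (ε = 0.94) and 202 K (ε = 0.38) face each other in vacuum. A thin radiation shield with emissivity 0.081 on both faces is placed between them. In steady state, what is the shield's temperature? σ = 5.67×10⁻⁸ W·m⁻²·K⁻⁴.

T_s ≈ 332 K

In steady state the net flux on the hot side equals that on the cold side.
σ(T₁⁴−T_s⁴)/D₁ = σ(T_s⁴−T₂⁴)/D₂, with D₁ = 1/ε₁+1/ε_s−1 = 12.41, D₂ = 1/ε_s+1/ε₂−1 = 13.98.
Solve for T_s⁴: T_s⁴ = (D₂·T₁⁴ + D₁·T₂⁴)/(D₁+D₂) = 1.218×10¹⁰ K⁴.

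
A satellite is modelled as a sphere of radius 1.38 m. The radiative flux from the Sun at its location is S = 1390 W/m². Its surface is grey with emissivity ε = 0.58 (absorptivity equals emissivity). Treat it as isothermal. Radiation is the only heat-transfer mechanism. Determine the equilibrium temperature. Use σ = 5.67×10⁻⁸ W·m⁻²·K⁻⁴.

T ≈ 280 K

At equilibrium, absorbed power = emitted power.
Absorbing cross-section = πr² = 5.983 m²; emitting surface = 4πr² = 23.93 m² (ratio 4).
εS·A_cross = εσ·A_surf·T⁴  ⇒  T⁴ = S/(4σ)   (ε cancels).
T⁴ = 1390/(4·5.67×10⁻⁸) = 6.129×10⁹ K⁴.
T = (6.129×10⁹)^(1/4).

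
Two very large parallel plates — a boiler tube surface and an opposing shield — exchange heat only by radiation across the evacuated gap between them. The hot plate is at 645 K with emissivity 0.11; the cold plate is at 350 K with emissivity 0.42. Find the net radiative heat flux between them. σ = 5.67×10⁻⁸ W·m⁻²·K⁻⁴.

q ≈ 856 W/m²

For two infinite grey parallel plates, q = σ(T₁⁴ − T₂⁴)/(1/ε₁ + 1/ε₂ − 1).
T₁⁴ − T₂⁴ = 1.731×10¹¹ − 1.501×10¹⁰ = 1.581×10¹¹ K⁴.
1/ε₁ + 1/ε₂ − 1 = 9.091 + 2.381 − 1 = 10.47.
q = 5.67×10⁻⁸ × 1.581×10¹¹ / 10.47.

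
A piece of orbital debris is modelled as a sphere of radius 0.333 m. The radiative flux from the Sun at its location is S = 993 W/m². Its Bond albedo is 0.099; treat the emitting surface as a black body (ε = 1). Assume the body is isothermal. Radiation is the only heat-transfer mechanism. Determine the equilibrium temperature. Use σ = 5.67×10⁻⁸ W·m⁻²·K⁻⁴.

At equilibrium, absorbed power = emitted power.
Absorbing cross-section = πr² = 0.3484 m²; emitting surface = 4πr² = 1.393 m² (ratio 4).
(1−a)S·A_cross = εσ·A_surf·T⁴  ⇒  T⁴ = (1−a)S/(4σ).
T⁴ = 0.901·993/(4·5.67×10⁻⁸) = 3.945×10⁹ K⁴.
T = (3.945×10⁹)^(1/4).

T ≈ 251 K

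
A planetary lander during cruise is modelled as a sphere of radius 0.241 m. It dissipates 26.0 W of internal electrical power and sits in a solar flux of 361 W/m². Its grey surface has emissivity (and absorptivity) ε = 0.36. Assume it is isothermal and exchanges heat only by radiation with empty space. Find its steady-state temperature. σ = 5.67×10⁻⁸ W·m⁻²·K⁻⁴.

T ≈ 240 K

At steady state, absorbed solar power + internal power = radiated power.
Absorbed: α·S·A_cross = 0.36·361·0.1825 = 23.71 W (cross-section πr²).
Total input = 23.71 + 26.0 = 49.71 W.
Radiated: εσ·A_surf·T⁴ with A_surf = 4πr² = 0.7299 m².
T⁴ = 49.71/(0.36·5.67×10⁻⁸·0.7299) = 3.337×10⁹ K⁴.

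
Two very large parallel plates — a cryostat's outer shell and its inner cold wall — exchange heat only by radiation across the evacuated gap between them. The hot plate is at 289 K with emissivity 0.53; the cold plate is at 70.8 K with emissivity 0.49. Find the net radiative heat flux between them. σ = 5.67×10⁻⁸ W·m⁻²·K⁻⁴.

For two infinite grey parallel plates, q = σ(T₁⁴ − T₂⁴)/(1/ε₁ + 1/ε₂ − 1).
T₁⁴ − T₂⁴ = 6.976×10⁹ − 2.513×10⁷ = 6.951×10⁹ K⁴.
1/ε₁ + 1/ε₂ − 1 = 1.887 + 2.041 − 1 = 2.928.
q = 5.67×10⁻⁸ × 6.951×10⁹ / 2.928.

q ≈ 135 W/m²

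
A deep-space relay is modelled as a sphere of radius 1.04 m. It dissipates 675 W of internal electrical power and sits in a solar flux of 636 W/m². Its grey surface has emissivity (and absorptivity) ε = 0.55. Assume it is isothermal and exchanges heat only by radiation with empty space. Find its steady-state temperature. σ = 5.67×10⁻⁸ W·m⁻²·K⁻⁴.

At steady state, absorbed solar power + internal power = radiated power.
Absorbed: α·S·A_cross = 0.55·636·3.398 = 1189 W (cross-section πr²).
Total input = 1189 + 675 = 1864 W.
Radiated: εσ·A_surf·T⁴ with A_surf = 4πr² = 13.59 m².
T⁴ = 1864/(0.55·5.67×10⁻⁸·13.59) = 4.397×10⁹ K⁴.

T ≈ 258 K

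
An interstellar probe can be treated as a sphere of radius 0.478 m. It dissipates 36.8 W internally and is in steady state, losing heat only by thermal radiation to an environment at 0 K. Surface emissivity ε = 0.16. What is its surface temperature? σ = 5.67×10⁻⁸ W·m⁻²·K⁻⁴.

T ≈ 194 K

Steady state: internal power = radiated power, P = εσA T⁴.
Radiating area A = 4πr² = 2.871 m².
T⁴ = P/(εσA) = 36.8/(0.16·5.67×10⁻⁸·2.871) = 1.413×10⁹ K⁴.
T = (1.413×10⁹)^(1/4).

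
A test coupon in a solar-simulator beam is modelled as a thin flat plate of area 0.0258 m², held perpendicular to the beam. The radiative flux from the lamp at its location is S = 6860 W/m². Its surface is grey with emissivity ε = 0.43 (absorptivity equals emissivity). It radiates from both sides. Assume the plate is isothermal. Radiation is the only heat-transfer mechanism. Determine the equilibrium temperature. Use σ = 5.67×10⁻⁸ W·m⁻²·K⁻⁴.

At equilibrium, absorbed power = emitted power.
Absorbing cross-section = A = 0.02580 m²; emitting surface = 2A = 0.05160 m² (ratio 2).
εS·A_cross = εσ·A_surf·T⁴  ⇒  T⁴ = S/(2σ)   (ε cancels).
T⁴ = 6860/(2·5.67×10⁻⁸) = 6.049×10¹⁰ K⁴.
T = (6.049×10¹⁰)^(1/4).

T ≈ 496 K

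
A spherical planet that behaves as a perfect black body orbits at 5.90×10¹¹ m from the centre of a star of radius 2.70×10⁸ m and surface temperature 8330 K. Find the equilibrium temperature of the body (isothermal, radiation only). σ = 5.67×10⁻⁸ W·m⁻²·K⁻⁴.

T ≈ 126 K

The star's surface emits σT_*⁴; at distance d the flux is S = σT_*⁴(R_*/d)².
S = 5.67×10⁻⁸·(8330)⁴·(2.70×10⁸/5.90×10¹¹)² = 57.17 W/m².
For an isothermal sphere T⁴ = (1−a)S/(4σ) = 2.521×10⁸ K⁴.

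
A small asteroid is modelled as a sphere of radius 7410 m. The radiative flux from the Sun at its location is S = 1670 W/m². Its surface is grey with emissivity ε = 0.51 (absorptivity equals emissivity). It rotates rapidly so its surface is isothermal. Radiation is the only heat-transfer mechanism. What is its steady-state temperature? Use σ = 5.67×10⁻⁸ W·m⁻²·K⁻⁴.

At equilibrium, absorbed power = emitted power.
Absorbing cross-section = πr² = 1.725×10⁸ m²; emitting surface = 4πr² = 6.900×10⁸ m² (ratio 4).
εS·A_cross = εσ·A_surf·T⁴  ⇒  T⁴ = S/(4σ)   (ε cancels).
T⁴ = 1670/(4·5.67×10⁻⁸) = 7.363×10⁹ K⁴.
T = (7.363×10⁹)^(1/4).

T ≈ 293 K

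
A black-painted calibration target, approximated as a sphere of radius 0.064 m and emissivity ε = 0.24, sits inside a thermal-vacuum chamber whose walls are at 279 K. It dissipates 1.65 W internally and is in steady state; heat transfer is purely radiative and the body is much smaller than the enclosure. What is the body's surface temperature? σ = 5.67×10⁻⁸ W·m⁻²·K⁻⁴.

T ≈ 303 K

For a small grey body in a large enclosure, net radiated power = εσA(T⁴ − T_w⁴).
Steady state: P = εσA(T⁴ − T_w⁴) with A = 4πr² = 0.05147 m².
T⁴ = P/(εσA) + T_w⁴ = 1.65/(0.24·5.67×10⁻⁸·0.05147) + (279)⁴
    = 2.356×10⁹ + 6.059×10⁹ = 8.415×10⁹ K⁴.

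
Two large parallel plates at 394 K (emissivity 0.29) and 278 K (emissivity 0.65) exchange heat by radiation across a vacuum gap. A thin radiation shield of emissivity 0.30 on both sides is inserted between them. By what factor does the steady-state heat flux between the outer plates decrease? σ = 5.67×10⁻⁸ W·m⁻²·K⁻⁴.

factor ≈ 2.42

Without shield: q₀ = σΔ(T⁴)/(1/ε₁+1/ε₂−1) with denominator 3.987.
With shield the two gaps are in series; the resistances add: (1/ε₁+1/ε_s−1)+(1/ε_s+1/ε₂−1) = 5.782+3.872 = 9.653.
Heat-flux ratio q₀/q = 9.653/3.987.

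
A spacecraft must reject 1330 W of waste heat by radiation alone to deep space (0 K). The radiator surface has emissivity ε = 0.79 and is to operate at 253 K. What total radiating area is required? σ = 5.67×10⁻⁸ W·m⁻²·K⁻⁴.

A ≈ 7.25 m²

P = εσA T⁴ ⇒ A = P/(εσT⁴).
T⁴ = 4.097×10⁹ K⁴.
A = 1330/(0.79 × 5.67×10⁻⁸ × 4.097×10⁹).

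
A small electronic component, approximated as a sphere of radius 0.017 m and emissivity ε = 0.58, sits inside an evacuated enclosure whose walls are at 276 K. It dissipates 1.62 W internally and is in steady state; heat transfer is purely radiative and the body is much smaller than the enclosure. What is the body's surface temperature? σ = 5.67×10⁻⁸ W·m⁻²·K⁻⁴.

For a small grey body in a large enclosure, net radiated power = εσA(T⁴ − T_w⁴).
Steady state: P = εσA(T⁴ − T_w⁴) with A = 4πr² = 0.003632 m².
T⁴ = P/(εσA) + T_w⁴ = 1.62/(0.58·5.67×10⁻⁸·0.003632) + (276)⁴
    = 1.356×10¹⁰ + 5.803×10⁹ = 1.937×10¹⁰ K⁴.

T ≈ 373 K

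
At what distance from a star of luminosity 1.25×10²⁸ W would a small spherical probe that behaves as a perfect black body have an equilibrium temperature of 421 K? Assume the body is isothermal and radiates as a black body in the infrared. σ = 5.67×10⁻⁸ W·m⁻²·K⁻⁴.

For an isothermal black-emitting sphere, (1−a)S·πr² = σ·4πr²·T⁴ ⇒ S = 4σT⁴/(1−a).
S = 4·5.67×10⁻⁸·(421)⁴/1.00 = 7125 W/m².
Flux falls as S = L/(4πd²), so d = √(L/(4πS)) = √(1.25×10²⁸/(4π·7125)).

d ≈ 3.74×10¹¹ m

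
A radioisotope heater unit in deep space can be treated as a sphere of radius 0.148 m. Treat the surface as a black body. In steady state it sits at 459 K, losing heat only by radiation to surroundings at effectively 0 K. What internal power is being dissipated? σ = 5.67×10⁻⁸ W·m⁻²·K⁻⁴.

Steady state: P = εσA T⁴.
A = 4πr² = 0.2753 m²; T⁴ = (459)⁴ = 4.439×10¹⁰ K⁴.
P = 1.0 × 5.67×10⁻⁸ × 0.2753 × 4.439×10¹⁰.

P ≈ 693 W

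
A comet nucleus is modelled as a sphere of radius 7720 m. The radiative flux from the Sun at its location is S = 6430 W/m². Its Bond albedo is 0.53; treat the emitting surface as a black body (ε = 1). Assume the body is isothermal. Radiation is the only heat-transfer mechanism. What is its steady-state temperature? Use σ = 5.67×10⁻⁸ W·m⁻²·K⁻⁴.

At equilibrium, absorbed power = emitted power.
Absorbing cross-section = πr² = 1.872×10⁸ m²; emitting surface = 4πr² = 7.489×10⁸ m² (ratio 4).
(1−a)S·A_cross = εσ·A_surf·T⁴  ⇒  T⁴ = (1−a)S/(4σ).
T⁴ = 0.470·6430/(4·5.67×10⁻⁸) = 1.332×10¹⁰ K⁴.
T = (1.332×10¹⁰)^(1/4).

T ≈ 340 K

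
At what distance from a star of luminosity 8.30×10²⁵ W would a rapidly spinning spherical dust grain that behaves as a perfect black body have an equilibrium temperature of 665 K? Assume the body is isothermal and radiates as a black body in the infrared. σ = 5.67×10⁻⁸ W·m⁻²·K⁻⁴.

For an isothermal black-emitting sphere, (1−a)S·πr² = σ·4πr²·T⁴ ⇒ S = 4σT⁴/(1−a).
S = 4·5.67×10⁻⁸·(665)⁴/1.00 = 44350 W/m².
Flux falls as S = L/(4πd²), so d = √(L/(4πS)) = √(8.30×10²⁵/(4π·44350)).

d ≈ 1.22×10¹⁰ m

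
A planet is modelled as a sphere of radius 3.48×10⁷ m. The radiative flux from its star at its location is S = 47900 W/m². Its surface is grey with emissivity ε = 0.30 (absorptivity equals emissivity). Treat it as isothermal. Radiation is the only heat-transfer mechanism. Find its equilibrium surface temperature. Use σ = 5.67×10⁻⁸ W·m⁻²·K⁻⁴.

T ≈ 678 K

At equilibrium, absorbed power = emitted power.
Absorbing cross-section = πr² = 3.805×10¹⁵ m²; emitting surface = 4πr² = 1.522×10¹⁶ m² (ratio 4).
εS·A_cross = εσ·A_surf·T⁴  ⇒  T⁴ = S/(4σ)   (ε cancels).
T⁴ = 47900/(4·5.67×10⁻⁸) = 2.112×10¹¹ K⁴.
T = (2.112×10¹¹)^(1/4).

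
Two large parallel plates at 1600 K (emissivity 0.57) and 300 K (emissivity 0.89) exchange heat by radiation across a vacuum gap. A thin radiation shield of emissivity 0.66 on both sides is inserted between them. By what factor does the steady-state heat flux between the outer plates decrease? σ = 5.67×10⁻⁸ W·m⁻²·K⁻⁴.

Without shield: q₀ = σΔ(T⁴)/(1/ε₁+1/ε₂−1) with denominator 1.878.
With shield the two gaps are in series; the resistances add: (1/ε₁+1/ε_s−1)+(1/ε_s+1/ε₂−1) = 2.270+1.639 = 3.908.
Heat-flux ratio q₀/q = 3.908/1.878.

factor ≈ 2.08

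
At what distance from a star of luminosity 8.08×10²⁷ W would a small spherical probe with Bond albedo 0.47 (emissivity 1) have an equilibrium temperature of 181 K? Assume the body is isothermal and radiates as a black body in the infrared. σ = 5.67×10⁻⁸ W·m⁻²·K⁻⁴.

For an isothermal black-emitting sphere, (1−a)S·πr² = σ·4πr²·T⁴ ⇒ S = 4σT⁴/(1−a).
S = 4·5.67×10⁻⁸·(181)⁴/0.530 = 459.3 W/m².
Flux falls as S = L/(4πd²), so d = √(L/(4πS)) = √(8.08×10²⁷/(4π·459.3)).

d ≈ 1.18×10¹² m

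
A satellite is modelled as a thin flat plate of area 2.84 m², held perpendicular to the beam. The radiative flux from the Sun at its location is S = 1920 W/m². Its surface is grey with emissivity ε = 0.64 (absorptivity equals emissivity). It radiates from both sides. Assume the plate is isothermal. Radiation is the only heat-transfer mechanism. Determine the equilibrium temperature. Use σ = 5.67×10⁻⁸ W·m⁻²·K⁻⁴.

T ≈ 361 K

At equilibrium, absorbed power = emitted power.
Absorbing cross-section = A = 2.840 m²; emitting surface = 2A = 5.680 m² (ratio 2).
εS·A_cross = εσ·A_surf·T⁴  ⇒  T⁴ = S/(2σ)   (ε cancels).
T⁴ = 1920/(2·5.67×10⁻⁸) = 1.693×10¹⁰ K⁴.
T = (1.693×10¹⁰)^(1/4).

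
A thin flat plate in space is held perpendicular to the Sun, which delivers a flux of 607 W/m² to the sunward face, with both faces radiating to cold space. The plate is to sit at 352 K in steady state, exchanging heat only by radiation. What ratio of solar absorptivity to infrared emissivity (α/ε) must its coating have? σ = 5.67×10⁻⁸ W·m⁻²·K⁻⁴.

α/ε ≈ 2.87

Balance: αS·A = εσ·2A·T⁴ ⇒ α/ε = 2σT⁴/S.
α/ε = 2·5.67×10⁻⁸·(352)⁴/607 = 2·5.67×10⁻⁸·1.535×10¹⁰/607.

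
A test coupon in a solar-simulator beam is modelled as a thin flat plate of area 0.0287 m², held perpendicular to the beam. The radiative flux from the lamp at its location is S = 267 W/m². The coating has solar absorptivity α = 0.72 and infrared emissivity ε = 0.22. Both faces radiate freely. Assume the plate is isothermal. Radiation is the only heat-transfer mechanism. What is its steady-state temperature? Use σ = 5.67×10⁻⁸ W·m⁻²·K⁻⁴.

T ≈ 296 K

At equilibrium, absorbed power = emitted power.
Absorbing cross-section = A = 0.02870 m²; emitting surface = 2A = 0.05740 m² (ratio 2).
αS·A_cross = εσ·A_surf·T⁴  ⇒  T⁴ = αS/(ε·2σ).
T⁴ = 0.720·267/(0.22·2·5.67×10⁻⁸) = 7.706×10⁹ K⁴.
T = (7.706×10⁹)^(1/4).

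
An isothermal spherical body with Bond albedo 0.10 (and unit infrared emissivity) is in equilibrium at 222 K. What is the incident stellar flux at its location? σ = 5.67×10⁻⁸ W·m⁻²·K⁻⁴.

(1−a)S·πr² = σ·4πr²·T⁴ ⇒ S = 4σT⁴/(1−a).
S = 4·5.67×10⁻⁸·2.429×10⁹/0.900.

S ≈ 612 W/m²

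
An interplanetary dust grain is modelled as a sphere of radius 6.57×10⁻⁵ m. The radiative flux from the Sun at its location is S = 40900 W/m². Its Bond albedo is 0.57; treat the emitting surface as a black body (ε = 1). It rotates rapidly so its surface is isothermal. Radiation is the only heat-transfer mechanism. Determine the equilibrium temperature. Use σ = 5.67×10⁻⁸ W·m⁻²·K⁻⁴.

T ≈ 528 K

At equilibrium, absorbed power = emitted power.
Absorbing cross-section = πr² = 1.356×10⁻⁸ m²; emitting surface = 4πr² = 5.424×10⁻⁸ m² (ratio 4).
(1−a)S·A_cross = εσ·A_surf·T⁴  ⇒  T⁴ = (1−a)S/(4σ).
T⁴ = 0.430·40900/(4·5.67×10⁻⁸) = 7.754×10¹⁰ K⁴.
T = (7.754×10¹⁰)^(1/4).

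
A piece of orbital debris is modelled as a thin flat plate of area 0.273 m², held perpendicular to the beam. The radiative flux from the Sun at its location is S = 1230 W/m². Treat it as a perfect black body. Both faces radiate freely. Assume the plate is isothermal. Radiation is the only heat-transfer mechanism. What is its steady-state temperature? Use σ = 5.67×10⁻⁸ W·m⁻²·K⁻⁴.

T ≈ 323 K

At equilibrium, absorbed power = emitted power.
Absorbing cross-section = A = 0.2730 m²; emitting surface = 2A = 0.5460 m² (ratio 2).
S·A_cross = εσ·A_surf·T⁴  ⇒  T⁴ = S/(2σ).
T⁴ = 1.00·1230/(2·5.67×10⁻⁸) = 1.085×10¹⁰ K⁴.
T = (1.085×10¹⁰)^(1/4).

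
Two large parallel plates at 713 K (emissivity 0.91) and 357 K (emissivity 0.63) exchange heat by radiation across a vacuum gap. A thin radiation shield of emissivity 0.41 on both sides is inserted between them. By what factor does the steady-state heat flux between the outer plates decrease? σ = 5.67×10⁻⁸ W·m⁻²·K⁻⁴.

factor ≈ 3.30

Without shield: q₀ = σΔ(T⁴)/(1/ε₁+1/ε₂−1) with denominator 1.686.
With shield the two gaps are in series; the resistances add: (1/ε₁+1/ε_s−1)+(1/ε_s+1/ε₂−1) = 2.538+3.026 = 5.564.
Heat-flux ratio q₀/q = 5.564/1.686.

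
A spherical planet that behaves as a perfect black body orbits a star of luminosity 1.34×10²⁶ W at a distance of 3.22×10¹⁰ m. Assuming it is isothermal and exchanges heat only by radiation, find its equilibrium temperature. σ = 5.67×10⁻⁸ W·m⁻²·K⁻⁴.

First find the stellar flux at distance d: S = L/(4πd²) = 1.34×10²⁶/(4π·(3.22×10¹⁰)²) = 10280 W/m².
For an isothermal sphere, absorbed (1−a)S·πr² = emitted σ·4πr²·T⁴, so T⁴ = (1−a)S/(4σ).
T⁴ = 1.00·10280/(4·5.67×10⁻⁸) = 4.535×10¹⁰ K⁴.

T ≈ 461 K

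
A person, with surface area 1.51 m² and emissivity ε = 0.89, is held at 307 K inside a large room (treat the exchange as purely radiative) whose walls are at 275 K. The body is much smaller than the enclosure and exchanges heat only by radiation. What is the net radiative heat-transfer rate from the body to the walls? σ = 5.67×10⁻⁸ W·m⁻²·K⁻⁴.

For a small grey body in a large enclosure: P_net = εσA(T_body⁴ − T_wall⁴).
A = 1.51 m²; T_body⁴ − T_wall⁴ = 8.883×10⁹ − 5.719×10⁹ = 3.164×10⁹ K⁴.
|P_net| = 0.89·5.67×10⁻⁸·1.510·3.164×10⁹.

P_net ≈ 241 W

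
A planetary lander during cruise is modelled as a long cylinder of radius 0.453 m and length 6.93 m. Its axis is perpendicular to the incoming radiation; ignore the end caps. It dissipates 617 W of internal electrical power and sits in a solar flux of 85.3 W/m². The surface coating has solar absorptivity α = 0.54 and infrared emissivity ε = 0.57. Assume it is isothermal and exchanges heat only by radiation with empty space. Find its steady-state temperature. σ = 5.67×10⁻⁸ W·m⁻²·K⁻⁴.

At steady state, absorbed solar power + internal power = radiated power.
Absorbed: α·S·A_cross = 0.54·85.3·6.279 = 289.2 W (cross-section 2rL).
Total input = 289.2 + 617 = 906.2 W.
Radiated: εσ·A_surf·T⁴ with A_surf = 2πrL = 19.72 m².
T⁴ = 906.2/(0.57·5.67×10⁻⁸·19.72) = 1.422×10⁹ K⁴.

T ≈ 194 K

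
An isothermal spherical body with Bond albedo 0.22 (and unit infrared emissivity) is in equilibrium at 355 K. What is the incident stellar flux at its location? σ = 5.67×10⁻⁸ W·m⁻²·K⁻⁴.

S ≈ 4620 W/m²

(1−a)S·πr² = σ·4πr²·T⁴ ⇒ S = 4σT⁴/(1−a).
S = 4·5.67×10⁻⁸·1.588×10¹⁰/0.780.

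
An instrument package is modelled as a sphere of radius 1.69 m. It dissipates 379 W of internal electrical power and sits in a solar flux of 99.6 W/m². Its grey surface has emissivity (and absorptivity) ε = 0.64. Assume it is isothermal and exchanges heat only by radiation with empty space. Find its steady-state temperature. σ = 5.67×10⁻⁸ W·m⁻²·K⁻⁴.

T ≈ 164 K

At steady state, absorbed solar power + internal power = radiated power.
Absorbed: α·S·A_cross = 0.64·99.6·8.973 = 572.0 W (cross-section πr²).
Total input = 572.0 + 379 = 951.0 W.
Radiated: εσ·A_surf·T⁴ with A_surf = 4πr² = 35.89 m².
T⁴ = 951.0/(0.64·5.67×10⁻⁸·35.89) = 7.302×10⁸ K⁴.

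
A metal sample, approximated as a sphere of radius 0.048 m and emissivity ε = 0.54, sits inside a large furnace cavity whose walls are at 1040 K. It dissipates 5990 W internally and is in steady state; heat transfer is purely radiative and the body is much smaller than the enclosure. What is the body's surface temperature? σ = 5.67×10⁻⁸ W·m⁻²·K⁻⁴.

T ≈ 1680 K

For a small grey body in a large enclosure, net radiated power = εσA(T⁴ − T_w⁴).
Steady state: P = εσA(T⁴ − T_w⁴) with A = 4πr² = 0.02895 m².
T⁴ = P/(εσA) + T_w⁴ = 5990/(0.54·5.67×10⁻⁸·0.02895) + (1040)⁴
    = 6.757×10¹² + 1.170×10¹² = 7.927×10¹² K⁴.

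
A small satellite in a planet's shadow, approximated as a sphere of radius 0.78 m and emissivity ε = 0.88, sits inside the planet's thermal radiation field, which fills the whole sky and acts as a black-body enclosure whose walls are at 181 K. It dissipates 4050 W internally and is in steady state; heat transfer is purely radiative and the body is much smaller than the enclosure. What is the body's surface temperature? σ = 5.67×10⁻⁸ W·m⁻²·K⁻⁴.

T ≈ 329 K

For a small grey body in a large enclosure, net radiated power = εσA(T⁴ − T_w⁴).
Steady state: P = εσA(T⁴ − T_w⁴) with A = 4πr² = 7.645 m².
T⁴ = P/(εσA) + T_w⁴ = 4050/(0.88·5.67×10⁻⁸·7.645) + (181)⁴
    = 1.062×10¹⁰ + 1.073×10⁹ = 1.169×10¹⁰ K⁴.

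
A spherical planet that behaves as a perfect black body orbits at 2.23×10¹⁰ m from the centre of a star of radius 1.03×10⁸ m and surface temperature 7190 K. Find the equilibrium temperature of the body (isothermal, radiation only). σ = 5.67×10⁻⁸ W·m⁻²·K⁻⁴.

The star's surface emits σT_*⁴; at distance d the flux is S = σT_*⁴(R_*/d)².
S = 5.67×10⁻⁸·(7190)⁴·(1.03×10⁸/2.23×10¹⁰)² = 3233 W/m².
For an isothermal sphere T⁴ = (1−a)S/(4σ) = 1.425×10¹⁰ K⁴.

T ≈ 346 K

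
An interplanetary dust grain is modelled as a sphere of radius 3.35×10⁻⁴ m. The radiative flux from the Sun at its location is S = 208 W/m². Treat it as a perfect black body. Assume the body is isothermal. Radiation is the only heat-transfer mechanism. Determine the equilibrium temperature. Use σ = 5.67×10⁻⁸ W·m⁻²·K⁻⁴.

At equilibrium, absorbed power = emitted power.
Absorbing cross-section = πr² = 3.526×10⁻⁷ m²; emitting surface = 4πr² = 1.410×10⁻⁶ m² (ratio 4).
S·A_cross = εσ·A_surf·T⁴  ⇒  T⁴ = S/(4σ).
T⁴ = 1.00·208/(4·5.67×10⁻⁸) = 9.171×10⁸ K⁴.
T = (9.171×10⁸)^(1/4).

T ≈ 174 K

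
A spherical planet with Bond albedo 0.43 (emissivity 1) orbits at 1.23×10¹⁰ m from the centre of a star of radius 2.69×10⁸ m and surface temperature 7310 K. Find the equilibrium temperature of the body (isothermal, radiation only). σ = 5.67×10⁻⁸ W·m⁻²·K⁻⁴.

T ≈ 664 K

The star's surface emits σT_*⁴; at distance d the flux is S = σT_*⁴(R_*/d)².
S = 5.67×10⁻⁸·(7310)⁴·(2.69×10⁸/1.23×10¹⁰)² = 77440 W/m².
For an isothermal sphere T⁴ = (1−a)S/(4σ) = 1.946×10¹¹ K⁴.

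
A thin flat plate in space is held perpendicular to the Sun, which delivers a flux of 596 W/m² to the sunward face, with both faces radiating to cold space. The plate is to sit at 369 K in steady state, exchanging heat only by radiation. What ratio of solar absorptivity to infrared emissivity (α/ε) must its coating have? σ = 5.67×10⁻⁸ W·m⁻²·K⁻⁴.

Balance: αS·A = εσ·2A·T⁴ ⇒ α/ε = 2σT⁴/S.
α/ε = 2·5.67×10⁻⁸·(369)⁴/596 = 2·5.67×10⁻⁸·1.854×10¹⁰/596.

α/ε ≈ 3.53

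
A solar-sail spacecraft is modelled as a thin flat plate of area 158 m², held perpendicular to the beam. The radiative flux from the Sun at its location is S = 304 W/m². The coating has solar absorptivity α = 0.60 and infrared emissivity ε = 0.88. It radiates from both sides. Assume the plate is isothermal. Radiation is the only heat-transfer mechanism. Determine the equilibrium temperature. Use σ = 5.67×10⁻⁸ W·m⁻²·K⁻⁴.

At equilibrium, absorbed power = emitted power.
Absorbing cross-section = A = 158.0 m²; emitting surface = 2A = 316.0 m² (ratio 2).
αS·A_cross = εσ·A_surf·T⁴  ⇒  T⁴ = αS/(ε·2σ).
T⁴ = 0.600·304/(0.88·2·5.67×10⁻⁸) = 1.828×10⁹ K⁴.
T = (1.828×10⁹)^(1/4).

T ≈ 207 K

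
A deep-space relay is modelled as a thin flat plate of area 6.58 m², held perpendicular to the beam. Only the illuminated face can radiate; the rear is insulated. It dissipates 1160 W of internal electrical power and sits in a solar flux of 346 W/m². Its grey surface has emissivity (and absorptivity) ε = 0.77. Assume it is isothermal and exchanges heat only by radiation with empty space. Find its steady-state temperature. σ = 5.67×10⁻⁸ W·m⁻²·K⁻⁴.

T ≈ 317 K

At steady state, absorbed solar power + internal power = radiated power.
Absorbed: α·S·A_cross = 0.77·346·6.580 = 1753 W (cross-section A).
Total input = 1753 + 1160 = 2913 W.
Radiated: εσ·A_surf·T⁴ with A_surf = A = 6.580 m².
T⁴ = 2913/(0.77·5.67×10⁻⁸·6.580) = 1.014×10¹⁰ K⁴.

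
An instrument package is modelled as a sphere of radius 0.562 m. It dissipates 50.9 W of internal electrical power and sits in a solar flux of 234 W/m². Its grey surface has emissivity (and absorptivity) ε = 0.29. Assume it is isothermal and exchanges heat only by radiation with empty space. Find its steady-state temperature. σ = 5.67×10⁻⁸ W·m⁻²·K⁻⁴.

At steady state, absorbed solar power + internal power = radiated power.
Absorbed: α·S·A_cross = 0.29·234·0.9923 = 67.33 W (cross-section πr²).
Total input = 67.33 + 50.9 = 118.2 W.
Radiated: εσ·A_surf·T⁴ with A_surf = 4πr² = 3.969 m².
T⁴ = 118.2/(0.29·5.67×10⁻⁸·3.969) = 1.812×10⁹ K⁴.

T ≈ 206 K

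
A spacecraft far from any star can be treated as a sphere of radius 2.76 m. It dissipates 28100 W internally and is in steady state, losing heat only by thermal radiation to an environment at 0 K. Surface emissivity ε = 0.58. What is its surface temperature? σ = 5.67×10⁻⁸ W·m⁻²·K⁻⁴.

T ≈ 307 K

Steady state: internal power = radiated power, P = εσA T⁴.
Radiating area A = 4πr² = 95.73 m².
T⁴ = P/(εσA) = 28100/(0.58·5.67×10⁻⁸·95.73) = 8.926×10⁹ K⁴.
T = (8.926×10⁹)^(1/4).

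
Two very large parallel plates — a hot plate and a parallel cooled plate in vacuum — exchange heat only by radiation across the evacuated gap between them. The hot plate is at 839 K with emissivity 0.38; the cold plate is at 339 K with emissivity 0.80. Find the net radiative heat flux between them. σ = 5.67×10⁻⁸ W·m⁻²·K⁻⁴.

q ≈ 9490 W/m²

For two infinite grey parallel plates, q = σ(T₁⁴ − T₂⁴)/(1/ε₁ + 1/ε₂ − 1).
T₁⁴ − T₂⁴ = 4.955×10¹¹ − 1.321×10¹⁰ = 4.823×10¹¹ K⁴.
1/ε₁ + 1/ε₂ − 1 = 2.632 + 1.250 − 1 = 2.882.
q = 5.67×10⁻⁸ × 4.823×10¹¹ / 2.882.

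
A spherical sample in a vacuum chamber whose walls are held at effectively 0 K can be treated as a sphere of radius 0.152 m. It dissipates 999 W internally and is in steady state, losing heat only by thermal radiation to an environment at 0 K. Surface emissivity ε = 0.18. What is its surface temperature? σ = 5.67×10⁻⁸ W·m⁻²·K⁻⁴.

Steady state: internal power = radiated power, P = εσA T⁴.
Radiating area A = 4πr² = 0.2903 m².
T⁴ = P/(εσA) = 999/(0.18·5.67×10⁻⁸·0.2903) = 3.371×10¹¹ K⁴.
T = (3.371×10¹¹)^(1/4).

T ≈ 762 K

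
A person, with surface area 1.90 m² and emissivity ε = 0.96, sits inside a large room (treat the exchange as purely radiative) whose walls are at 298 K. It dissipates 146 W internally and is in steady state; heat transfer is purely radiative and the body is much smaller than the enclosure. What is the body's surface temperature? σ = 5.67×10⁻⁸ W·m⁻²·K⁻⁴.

For a small grey body in a large enclosure, net radiated power = εσA(T⁴ − T_w⁴).
Steady state: P = εσA(T⁴ − T_w⁴) with A = 1.90 m².
T⁴ = P/(εσA) + T_w⁴ = 146/(0.96·5.67×10⁻⁸·1.900) + (298)⁴
    = 1.412×10⁹ + 7.886×10⁹ = 9.298×10⁹ K⁴.

T ≈ 311 K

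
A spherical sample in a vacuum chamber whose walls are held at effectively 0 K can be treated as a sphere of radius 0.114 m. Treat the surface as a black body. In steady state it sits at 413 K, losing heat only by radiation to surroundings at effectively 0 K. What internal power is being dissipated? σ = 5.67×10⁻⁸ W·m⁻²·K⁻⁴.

P ≈ 269 W

Steady state: P = εσA T⁴.
A = 4πr² = 0.1633 m²; T⁴ = (413)⁴ = 2.909×10¹⁰ K⁴.
P = 1.0 × 5.67×10⁻⁸ × 0.1633 × 2.909×10¹⁰.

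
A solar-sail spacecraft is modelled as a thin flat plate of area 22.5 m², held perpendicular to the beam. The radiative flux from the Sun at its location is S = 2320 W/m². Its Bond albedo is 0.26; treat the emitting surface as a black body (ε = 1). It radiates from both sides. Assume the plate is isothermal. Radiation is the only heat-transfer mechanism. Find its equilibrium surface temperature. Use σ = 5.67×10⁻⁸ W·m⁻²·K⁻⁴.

T ≈ 351 K

At equilibrium, absorbed power = emitted power.
Absorbing cross-section = A = 22.50 m²; emitting surface = 2A = 45.00 m² (ratio 2).
(1−a)S·A_cross = εσ·A_surf·T⁴  ⇒  T⁴ = (1−a)S/(2σ).
T⁴ = 0.740·2320/(2·5.67×10⁻⁸) = 1.514×10¹⁰ K⁴.
T = (1.514×10¹⁰)^(1/4).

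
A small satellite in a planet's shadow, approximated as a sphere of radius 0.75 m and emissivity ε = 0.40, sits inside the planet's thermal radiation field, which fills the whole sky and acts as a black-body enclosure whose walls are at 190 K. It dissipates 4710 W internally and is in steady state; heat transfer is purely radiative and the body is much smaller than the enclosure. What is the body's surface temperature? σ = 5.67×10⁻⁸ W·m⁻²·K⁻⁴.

For a small grey body in a large enclosure, net radiated power = εσA(T⁴ − T_w⁴).
Steady state: P = εσA(T⁴ − T_w⁴) with A = 4πr² = 7.069 m².
T⁴ = P/(εσA) + T_w⁴ = 4710/(0.40·5.67×10⁻⁸·7.069) + (190)⁴
    = 2.938×10¹⁰ + 1.303×10⁹ = 3.068×10¹⁰ K⁴.

T ≈ 419 K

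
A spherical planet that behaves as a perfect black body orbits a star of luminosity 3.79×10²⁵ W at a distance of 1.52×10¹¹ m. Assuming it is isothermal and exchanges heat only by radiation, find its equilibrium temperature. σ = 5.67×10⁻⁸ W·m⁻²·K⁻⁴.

First find the stellar flux at distance d: S = L/(4πd²) = 3.79×10²⁵/(4π·(1.52×10¹¹)²) = 130.5 W/m².
For an isothermal sphere, absorbed (1−a)S·πr² = emitted σ·4πr²·T⁴, so T⁴ = (1−a)S/(4σ).
T⁴ = 1.00·130.5/(4·5.67×10⁻⁸) = 5.756×10⁸ K⁴.

T ≈ 155 K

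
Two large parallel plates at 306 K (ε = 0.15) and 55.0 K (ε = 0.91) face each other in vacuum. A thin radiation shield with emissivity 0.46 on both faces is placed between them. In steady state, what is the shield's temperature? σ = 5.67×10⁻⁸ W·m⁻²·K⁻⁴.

T_s ≈ 211 K

In steady state the net flux on the hot side equals that on the cold side.
σ(T₁⁴−T_s⁴)/D₁ = σ(T_s⁴−T₂⁴)/D₂, with D₁ = 1/ε₁+1/ε_s−1 = 7.841, D₂ = 1/ε_s+1/ε₂−1 = 2.273.
Solve for T_s⁴: T_s⁴ = (D₂·T₁⁴ + D₁·T₂⁴)/(D₁+D₂) = 1.977×10⁹ K⁴.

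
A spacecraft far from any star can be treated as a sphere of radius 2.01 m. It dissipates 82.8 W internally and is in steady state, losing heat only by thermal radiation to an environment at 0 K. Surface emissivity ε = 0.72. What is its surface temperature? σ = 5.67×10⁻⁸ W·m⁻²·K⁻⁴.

T ≈ 79.5 K

Steady state: internal power = radiated power, P = εσA T⁴.
Radiating area A = 4πr² = 50.77 m².
T⁴ = P/(εσA) = 82.8/(0.72·5.67×10⁻⁸·50.77) = 3.995×10⁷ K⁴.
T = (3.995×10⁷)^(1/4).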